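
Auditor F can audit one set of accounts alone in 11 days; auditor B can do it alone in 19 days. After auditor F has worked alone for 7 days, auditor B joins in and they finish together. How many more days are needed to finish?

In 7 days auditor F does 7/11 of the job, leaving 4/11.
Auditor F and auditor B together work at 30/209 per day, so finishing takes 4/11 ÷ 30/209 = 38/15 days.

38/15 days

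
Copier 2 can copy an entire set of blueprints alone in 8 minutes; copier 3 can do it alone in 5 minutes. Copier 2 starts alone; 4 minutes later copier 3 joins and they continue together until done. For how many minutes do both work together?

In 4 minutes copier 2 does 4/8 = 1/2 of the job, leaving 1/2.
Copier 2 and copier 3 together work at 13/40 per minute, so finishing takes 1/2 ÷ 13/40 = 20/13 minutes.

20/13 minutes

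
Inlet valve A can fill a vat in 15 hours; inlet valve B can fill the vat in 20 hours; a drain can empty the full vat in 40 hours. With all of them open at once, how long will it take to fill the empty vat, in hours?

120/11 hours

Net rate = 1/15 + 1/20 − 1/40 = (8 + 6 − 3)/120 = 11/120 per hour.
Filling time = 1 ÷ (11/120) = 120/11 hours.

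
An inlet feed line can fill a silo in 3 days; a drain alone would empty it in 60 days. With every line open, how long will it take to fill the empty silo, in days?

60/19 days

Net rate = 1/3 − 1/60 = (20 − 1)/60 = 19/60 per day.
Filling time = 1 ÷ (19/60) = 60/19 days.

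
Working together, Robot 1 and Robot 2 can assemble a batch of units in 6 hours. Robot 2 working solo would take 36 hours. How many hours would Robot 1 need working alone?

36/5 hours

Combined rate is 1/6 per hour.
Known contribution: 1/36 per hour.
So Robot 1's rate is 1/6 − 1/36 = 5/36, meaning 36/5 hours alone.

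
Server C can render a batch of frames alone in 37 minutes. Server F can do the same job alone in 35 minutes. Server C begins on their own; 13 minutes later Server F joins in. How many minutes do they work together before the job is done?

35/3 minutes

In the first 13 minutes Server C alone does 13/37 of the job, leaving 24/37.
Once everyone is working, combined rate: 1/37 + 1/35 = (35 + 37)/1295 = 72/1295 per minute.
Remaining 24/37 at 72/1295 per minute takes 35/3 minutes.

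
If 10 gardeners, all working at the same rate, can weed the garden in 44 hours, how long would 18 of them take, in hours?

220/9 hours

Total work is 10·44 = 440 gardener-hours.
With 18 gardeners: 440/18 = 220/9 hours.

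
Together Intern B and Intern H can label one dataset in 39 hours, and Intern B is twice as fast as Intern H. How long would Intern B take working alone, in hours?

117/2 hours

Let Intern H's rate be r; then Intern B's rate is 2r, so together (2 + 1)r = 3r = 1/39.
Thus r = 1/117 per hour.
Intern H alone: 117 hours; Intern B alone: 117/2 hours.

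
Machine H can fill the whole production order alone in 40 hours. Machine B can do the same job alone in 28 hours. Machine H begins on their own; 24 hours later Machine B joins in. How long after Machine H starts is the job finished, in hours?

In the first 24 hours Machine H alone does 24/40 = 3/5 of the job, leaving 2/5.
Once everyone is working, combined rate: 1/40 + 1/28 = (7 + 10)/280 = 17/280 per hour.
Remaining 2/5 at 17/280 per hour takes 112/17 hours.
Total from the start = 24 + 112/17 = 520/17 hours.

520/17 hours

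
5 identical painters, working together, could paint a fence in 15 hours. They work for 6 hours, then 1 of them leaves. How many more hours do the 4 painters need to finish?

45/4 hours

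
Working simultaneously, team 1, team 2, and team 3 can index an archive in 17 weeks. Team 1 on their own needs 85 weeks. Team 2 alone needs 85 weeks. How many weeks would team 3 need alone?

Combined rate is 1/17 per week.
Known contribution: 1/85 + 1/85 = (1 + 1)/85 = 2/85 per week.
So team 3's rate is 1/17 − 2/85 = 3/85, meaning 85/3 weeks alone.

85/3 weeks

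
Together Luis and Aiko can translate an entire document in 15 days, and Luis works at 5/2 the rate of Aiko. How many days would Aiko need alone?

105/2 days

Let Aiko's rate be r; then Luis's rate is (5/2)r, so together (5/2 + 1)r = (7/2)r = 1/15.
Thus r = 2/105 per day.
Aiko alone: 105/2 days; Luis alone: 21 days.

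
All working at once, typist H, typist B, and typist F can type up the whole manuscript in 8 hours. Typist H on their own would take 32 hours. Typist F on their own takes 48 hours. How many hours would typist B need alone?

Combined rate is 1/8 per hour.
Known contribution: 1/32 + 1/48 = (3 + 2)/96 = 5/96 per hour.
So typist B's rate is 1/8 − 5/96 = 7/96, meaning 96/7 hours alone.

96/7 hours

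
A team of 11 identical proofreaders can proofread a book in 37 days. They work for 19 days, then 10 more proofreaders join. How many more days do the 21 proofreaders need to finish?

One proofreader does 1/407 of the job per day.
After 19 days with 11 proofreaders, 19/37 is done (18/37 left).
With 21 proofreaders the rate is 21/407, so the rest takes 18/37 ÷ 21/407 = 66/7 days.

66/7 days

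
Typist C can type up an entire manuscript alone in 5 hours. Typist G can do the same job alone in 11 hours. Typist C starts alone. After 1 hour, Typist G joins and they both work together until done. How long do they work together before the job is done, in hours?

In the first 1 hour Typist C alone does 1/5 of the job, leaving 4/5.
Once everyone is working, combined rate: 1/5 + 1/11 = (11 + 5)/55 = 16/55 per hour.
Remaining 4/5 at 16/55 per hour takes 11/4 hours.

11/4 hours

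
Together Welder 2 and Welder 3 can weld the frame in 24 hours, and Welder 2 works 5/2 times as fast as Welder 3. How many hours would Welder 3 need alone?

Let Welder 3's rate be r; then Welder 2's rate is (5/2)r, so together (5/2 + 1)r = (7/2)r = 1/24.
Thus r = 1/84 per hour.
Welder 3 alone: 84 hours; Welder 2 alone: 168/5 hours.

84 hours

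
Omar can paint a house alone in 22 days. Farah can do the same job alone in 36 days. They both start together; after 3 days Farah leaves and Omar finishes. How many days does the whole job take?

In the first 3 days the combined rate is 29/396, so 29/132 of the job is done, leaving 103/132.
After Farah leaves the rate is 1/22 per day; the remaining 103/132 takes 103/6 days.
Total = 3 + 103/6 = 121/6 days.

121/6 days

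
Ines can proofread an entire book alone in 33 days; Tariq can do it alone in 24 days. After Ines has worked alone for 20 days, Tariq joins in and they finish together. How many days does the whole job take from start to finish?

In 20 days Ines does 20/33 of the job, leaving 13/33.
Ines and Tariq together work at 19/264 per day, so finishing takes 13/33 ÷ 19/264 = 104/19 days.
Total time = 20 + 104/19 = 484/19 days.

484/19 days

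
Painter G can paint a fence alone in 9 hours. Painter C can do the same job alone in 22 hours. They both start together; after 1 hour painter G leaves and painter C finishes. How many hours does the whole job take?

176/9 hours

In the first 1 hour the combined rate is 31/198, so 31/198 of the job is done, leaving 167/198.
After painter G leaves the rate is 1/22 per hour; the remaining 167/198 takes 167/9 hours.
Total = 1 + 167/9 = 176/9 hours.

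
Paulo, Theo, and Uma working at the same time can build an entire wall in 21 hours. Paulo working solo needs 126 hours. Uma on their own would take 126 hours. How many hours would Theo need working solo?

63/2 hours

Combined rate is 1/21 per hour.
Known contribution: 1/126 + 1/126 = (1 + 1)/126 = 2/126 = 1/63 per hour.
So Theo's rate is 1/21 − 1/63 = 2/63, meaning 63/2 hours alone.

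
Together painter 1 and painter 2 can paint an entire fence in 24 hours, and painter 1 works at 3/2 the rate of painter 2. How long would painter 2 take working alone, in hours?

60 hours

Let painter 2's rate be r; then painter 1's rate is (3/2)r, so together (3/2 + 1)r = (5/2)r = 1/24.
Thus r = 1/60 per hour.
Painter 2 alone: 60 hours; painter 1 alone: 40 hours.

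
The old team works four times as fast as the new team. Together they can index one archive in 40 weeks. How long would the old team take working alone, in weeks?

50 weeks

Let the new team's rate be r; then the old team's rate is 4r, so together (4 + 1)r = 5r = 1/40.
Thus r = 1/200 per week.
The new team alone: 200 weeks; the old team alone: 50 weeks.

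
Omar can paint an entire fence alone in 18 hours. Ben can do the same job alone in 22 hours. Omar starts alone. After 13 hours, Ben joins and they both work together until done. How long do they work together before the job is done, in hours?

11/4 hours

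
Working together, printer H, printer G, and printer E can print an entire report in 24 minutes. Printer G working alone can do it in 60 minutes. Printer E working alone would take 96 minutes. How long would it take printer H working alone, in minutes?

480/7 minutes

Combined rate is 1/24 per minute.
Known contribution: 1/60 + 1/96 = (8 + 5)/480 = 13/480 per minute.
So printer H's rate is 1/24 − 13/480 = 7/480, meaning 480/7 minutes alone.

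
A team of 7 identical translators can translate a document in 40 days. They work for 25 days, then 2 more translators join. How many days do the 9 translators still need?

One translator does 1/280 of the job per day.
After 25 days with 7 translators, 5/8 is done (3/8 left).
With 9 translators the rate is 9/280, so the rest takes 3/8 ÷ 9/280 = 35/3 days.

35/3 days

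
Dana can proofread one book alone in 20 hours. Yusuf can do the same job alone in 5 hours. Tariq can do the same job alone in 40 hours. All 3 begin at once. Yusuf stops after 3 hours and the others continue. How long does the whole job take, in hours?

16/3 hours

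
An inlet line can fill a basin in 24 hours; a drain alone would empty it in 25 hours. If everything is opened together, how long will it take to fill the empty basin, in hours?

600 hours

Net rate = 1/24 − 1/25 = (25 − 24)/600 = 1/600 per hour.
Filling time = 1 ÷ (1/600) = 600 hours.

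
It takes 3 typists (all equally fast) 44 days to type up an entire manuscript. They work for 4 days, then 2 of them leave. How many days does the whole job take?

One typist does 1/132 of the job per day.
After 4 days with 3 typists, 1/11 is done (10/11 left).
With 1 typist the rate is 1/132, so the rest takes 10/11 ÷ 1/132 = 120 days.
Total = 4 + 120 = 124 days.

124 days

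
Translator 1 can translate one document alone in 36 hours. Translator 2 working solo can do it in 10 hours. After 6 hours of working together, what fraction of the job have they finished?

Combined rate: 1/36 + 1/10 = (5 + 18)/180 = 23/180 per hour.
In 6 hours they complete 6·23/180 = 23/30 of the job.

23/30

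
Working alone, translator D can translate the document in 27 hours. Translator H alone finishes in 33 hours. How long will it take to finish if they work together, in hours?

Combined rate: 1/27 + 1/33 = (11 + 9)/297 = 20/297 per hour.
Time = 1 ÷ (20/297) = 297/20 hours.

297/20 hours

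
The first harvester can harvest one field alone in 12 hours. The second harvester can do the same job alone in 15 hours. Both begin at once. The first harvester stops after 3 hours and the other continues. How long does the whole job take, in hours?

In the first 3 hours the combined rate is 3/20, so 9/20 of the job is done, leaving 11/20.
After the first harvester leaves the rate is 1/15 per hour; the remaining 11/20 takes 33/4 hours.
Total = 3 + 33/4 = 45/4 hours.

45/4 hours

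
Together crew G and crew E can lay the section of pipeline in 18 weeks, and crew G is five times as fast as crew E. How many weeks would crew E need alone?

108 weeks

Let crew E's rate be r; then crew G's rate is 5r, so together (5 + 1)r = 6r = 1/18.
Thus r = 1/108 per week.
Crew E alone: 108 weeks; crew G alone: 108/5 weeks.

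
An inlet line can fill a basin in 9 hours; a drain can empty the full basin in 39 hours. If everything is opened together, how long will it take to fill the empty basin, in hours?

117/10 hours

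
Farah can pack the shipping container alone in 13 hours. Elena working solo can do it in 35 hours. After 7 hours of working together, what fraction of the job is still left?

17/65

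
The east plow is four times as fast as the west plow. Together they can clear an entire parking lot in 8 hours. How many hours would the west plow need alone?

Let the west plow's rate be r; then the east plow's rate is 4r, so together (4 + 1)r = 5r = 1/8.
Thus r = 1/40 per hour.
The west plow alone: 40 hours; the east plow alone: 10 hours.

40 hours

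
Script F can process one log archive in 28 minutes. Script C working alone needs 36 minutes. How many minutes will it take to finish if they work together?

Combined rate: 1/28 + 1/36 = (9 + 7)/252 = 16/252 = 4/63 per minute.
Time = 1 ÷ (4/63) = 63/4 minutes.

63/4 minutes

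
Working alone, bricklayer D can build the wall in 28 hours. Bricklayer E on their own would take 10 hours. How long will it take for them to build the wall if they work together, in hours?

140/19 hours

Combined rate: 1/28 + 1/10 = (5 + 14)/140 = 19/140 per hour.
Time = 1 ÷ (19/140) = 140/19 hours.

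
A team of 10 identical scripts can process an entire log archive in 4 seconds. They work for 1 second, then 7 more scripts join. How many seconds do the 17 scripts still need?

One script does 1/40 of the job per second.
After 1 second with 10 scripts, 1/4 is done (3/4 left).
With 17 scripts the rate is 17/40, so the rest takes 3/4 ÷ 17/40 = 30/17 seconds.

30/17 seconds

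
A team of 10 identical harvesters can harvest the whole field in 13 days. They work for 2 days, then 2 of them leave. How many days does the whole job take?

One harvester does 1/130 of the job per day.
After 2 days with 10 harvesters, 2/13 is done (11/13 left).
With 8 harvesters the rate is 8/130 = 4/65, so the rest takes 11/13 ÷ 4/65 = 55/4 days.
Total = 2 + 55/4 = 63/4 days.

63/4 days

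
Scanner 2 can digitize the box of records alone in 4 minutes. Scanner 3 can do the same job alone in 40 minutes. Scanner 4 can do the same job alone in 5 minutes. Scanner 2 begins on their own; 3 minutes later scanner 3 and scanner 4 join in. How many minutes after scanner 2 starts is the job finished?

67/19 minutes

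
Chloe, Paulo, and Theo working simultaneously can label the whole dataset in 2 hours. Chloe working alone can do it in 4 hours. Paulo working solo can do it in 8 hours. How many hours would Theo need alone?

Combined rate is 1/2 per hour.
Known contribution: 1/4 + 1/8 = (2 + 1)/8 = 3/8 per hour.
So Theo's rate is 1/2 − 3/8 = 1/8, meaning 8 hours alone.

8 hours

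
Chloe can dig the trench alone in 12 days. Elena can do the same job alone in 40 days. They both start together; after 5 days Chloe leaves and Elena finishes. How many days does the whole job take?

70/3 days

In the first 5 days the combined rate is 13/120, so 13/24 of the job is done, leaving 11/24.
After Chloe leaves the rate is 1/40 per day; the remaining 11/24 takes 55/3 days.
Total = 5 + 55/3 = 70/3 days.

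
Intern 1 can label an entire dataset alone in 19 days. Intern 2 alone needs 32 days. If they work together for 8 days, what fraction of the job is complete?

51/76

Combined rate: 1/19 + 1/32 = (32 + 19)/608 = 51/608 per day.
In 8 days they complete 8·51/608 = 51/76 of the job.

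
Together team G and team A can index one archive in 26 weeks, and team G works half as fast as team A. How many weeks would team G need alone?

78 weeks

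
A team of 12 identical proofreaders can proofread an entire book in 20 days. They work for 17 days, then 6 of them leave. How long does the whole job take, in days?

23 days

One proofreader does 1/240 of the job per day.
After 17 days with 12 proofreaders, 17/20 is done (3/20 left).
With 6 proofreaders the rate is 6/240 = 1/40, so the rest takes 3/20 ÷ 1/40 = 6 days.
Total = 17 + 6 = 23 days.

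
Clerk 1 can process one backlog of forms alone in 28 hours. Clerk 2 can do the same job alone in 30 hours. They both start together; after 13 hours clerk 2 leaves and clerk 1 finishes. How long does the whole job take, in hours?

238/15 hours

In the first 13 hours the combined rate is 29/420, so 377/420 of the job is done, leaving 43/420.
After clerk 2 leaves the rate is 1/28 per hour; the remaining 43/420 takes 43/15 hours.
Total = 13 + 43/15 = 238/15 hours.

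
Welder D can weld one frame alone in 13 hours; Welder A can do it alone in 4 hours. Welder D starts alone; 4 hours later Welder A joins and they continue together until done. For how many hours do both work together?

36/17 hours

In 4 hours Welder D does 4/13 of the job, leaving 9/13.
Welder D and Welder A together work at 17/52 per hour, so finishing takes 9/13 ÷ 17/52 = 36/17 hours.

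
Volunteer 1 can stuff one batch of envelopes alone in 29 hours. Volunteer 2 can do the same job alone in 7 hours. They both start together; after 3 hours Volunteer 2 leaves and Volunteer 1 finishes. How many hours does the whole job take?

116/7 hours

In the first 3 hours the combined rate is 36/203, so 108/203 of the job is done, leaving 95/203.
After Volunteer 2 leaves the rate is 1/29 per hour; the remaining 95/203 takes 95/7 hours.
Total = 3 + 95/7 = 116/7 hours.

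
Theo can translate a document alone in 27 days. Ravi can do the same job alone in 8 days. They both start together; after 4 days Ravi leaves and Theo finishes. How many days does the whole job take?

27/2 days

In the first 4 days the combined rate is 35/216, so 35/54 of the job is done, leaving 19/54.
After Ravi leaves the rate is 1/27 per day; the remaining 19/54 takes 19/2 days.
Total = 4 + 19/2 = 27/2 days.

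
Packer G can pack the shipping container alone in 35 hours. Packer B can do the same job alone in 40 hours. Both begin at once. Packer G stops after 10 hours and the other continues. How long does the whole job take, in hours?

200/7 hours

In the first 10 hours the combined rate is 3/56, so 15/28 of the job is done, leaving 13/28.
After packer G leaves the rate is 1/40 per hour; the remaining 13/28 takes 130/7 hours.
Total = 10 + 130/7 = 200/7 hours.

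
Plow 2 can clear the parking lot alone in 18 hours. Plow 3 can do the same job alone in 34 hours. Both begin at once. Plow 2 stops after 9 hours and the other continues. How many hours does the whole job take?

17 hours

In the first 9 hours the combined rate is 13/153, so 13/17 of the job is done, leaving 4/17.
After Plow 2 leaves the rate is 1/34 per hour; the remaining 4/17 takes 8 hours.
Total = 9 + 8 = 17 hours.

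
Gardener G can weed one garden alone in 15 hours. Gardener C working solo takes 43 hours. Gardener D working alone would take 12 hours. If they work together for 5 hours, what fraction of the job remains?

Combined rate: 1/15 + 1/43 + 1/12 = (172 + 60 + 215)/2580 = 447/2580 = 149/860 per hour.
In 5 hours they complete 5·149/860 = 149/172 of the job.
So 23/172 remains.

23/172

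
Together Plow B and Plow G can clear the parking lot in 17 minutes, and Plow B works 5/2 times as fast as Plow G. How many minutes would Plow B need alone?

119/5 minutes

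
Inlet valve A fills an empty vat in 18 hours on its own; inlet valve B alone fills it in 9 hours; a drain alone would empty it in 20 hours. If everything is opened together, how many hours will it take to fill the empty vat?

Net rate = 1/18 + 1/9 − 1/20 = (10 + 20 − 9)/180 = 21/180 = 7/60 per hour.
Filling time = 1 ÷ (7/60) = 60/7 hours.

60/7 hours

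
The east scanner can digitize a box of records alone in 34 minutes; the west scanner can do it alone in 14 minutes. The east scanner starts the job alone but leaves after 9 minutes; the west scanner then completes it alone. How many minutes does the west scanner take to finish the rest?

175/17 minutes

In 9 minutes the east scanner does 9/34 of the job, leaving 25/34.
The west scanner works at 1/14 per minute, so finishing takes 25/34 ÷ 1/14 = 175/17 minutes.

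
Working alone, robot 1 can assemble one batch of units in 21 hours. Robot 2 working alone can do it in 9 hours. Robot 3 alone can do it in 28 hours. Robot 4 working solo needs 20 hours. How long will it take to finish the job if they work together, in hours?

45/11 hours

Combined rate: 1/21 + 1/9 + 1/28 + 1/20 = (60 + 140 + 45 + 63)/1260 = 308/1260 = 11/45 per hour.
Time = 1 ÷ (11/45) = 45/11 hours.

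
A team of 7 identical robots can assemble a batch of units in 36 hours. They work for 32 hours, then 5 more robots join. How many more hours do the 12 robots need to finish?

7/3 hours

One robot does 1/252 of the job per hour.
After 32 hours with 7 robots, 8/9 is done (1/9 left).
With 12 robots the rate is 12/252 = 1/21, so the rest takes 1/9 ÷ 1/21 = 7/3 hours.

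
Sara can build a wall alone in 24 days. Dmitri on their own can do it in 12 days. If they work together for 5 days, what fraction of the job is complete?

Combined rate: 1/24 + 1/12 = (1 + 2)/24 = 3/24 = 1/8 per day.
In 5 days they complete 5·1/8 = 5/8 of the job.

5/8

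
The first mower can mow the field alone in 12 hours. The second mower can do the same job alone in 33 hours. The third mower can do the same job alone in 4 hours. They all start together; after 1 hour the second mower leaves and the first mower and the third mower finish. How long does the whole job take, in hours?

32/11 hours

In the first 1 hour the combined rate is 4/11, so 4/11 of the job is done, leaving 7/11.
After the second mower leaves the rate is 1/3 per hour; the remaining 7/11 takes 21/11 hours.
Total = 1 + 21/11 = 32/11 hours.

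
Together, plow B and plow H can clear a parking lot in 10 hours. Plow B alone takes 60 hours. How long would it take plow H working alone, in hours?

Combined rate is 1/10 per hour.
Known contribution: 1/60 per hour.
So plow H's rate is 1/10 − 1/60 = 1/12, meaning 12 hours alone.

12 hours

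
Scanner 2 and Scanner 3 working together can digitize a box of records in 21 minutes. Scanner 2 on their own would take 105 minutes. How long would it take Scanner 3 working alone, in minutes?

Combined rate is 1/21 per minute.
Known contribution: 1/105 per minute.
So Scanner 3's rate is 1/21 − 1/105 = 4/105, meaning 105/4 minutes alone.

105/4 minutes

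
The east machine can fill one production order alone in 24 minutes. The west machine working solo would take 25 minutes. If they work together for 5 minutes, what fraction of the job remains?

71/120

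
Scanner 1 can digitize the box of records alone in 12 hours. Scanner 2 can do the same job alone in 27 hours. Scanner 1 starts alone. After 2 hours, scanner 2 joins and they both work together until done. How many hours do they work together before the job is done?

In the first 2 hours scanner 1 alone does 2/12 = 1/6 of the job, leaving 5/6.
Once everyone is working, combined rate: 1/12 + 1/27 = (9 + 4)/108 = 13/108 per hour.
Remaining 5/6 at 13/108 per hour takes 90/13 hours.

90/13 hours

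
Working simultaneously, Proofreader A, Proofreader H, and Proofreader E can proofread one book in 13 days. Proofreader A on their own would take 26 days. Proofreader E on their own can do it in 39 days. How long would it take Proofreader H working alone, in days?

78 days

Combined rate is 1/13 per day.
Known contribution: 1/26 + 1/39 = (3 + 2)/78 = 5/78 per day.
So Proofreader H's rate is 1/13 − 5/78 = 1/78, meaning 78 days alone.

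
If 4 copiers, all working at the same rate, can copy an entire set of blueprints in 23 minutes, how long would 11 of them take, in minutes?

92/11 minutes

Total work is 4·23 = 92 copier-minutes.
With 11 copiers: 92/11 minutes.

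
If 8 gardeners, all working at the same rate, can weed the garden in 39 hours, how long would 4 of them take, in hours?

78 hours

Total work is 8·39 = 312 gardener-hours.
With 4 gardeners: 312/4 = 78 hours.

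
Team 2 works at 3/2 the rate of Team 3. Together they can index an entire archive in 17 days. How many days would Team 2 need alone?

Let Team 3's rate be r; then Team 2's rate is (3/2)r, so together (3/2 + 1)r = (5/2)r = 1/17.
Thus r = 2/85 per day.
Team 3 alone: 85/2 days; Team 2 alone: 85/3 days.

85/3 days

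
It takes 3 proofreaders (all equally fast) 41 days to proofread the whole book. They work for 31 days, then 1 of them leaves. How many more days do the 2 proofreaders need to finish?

15 days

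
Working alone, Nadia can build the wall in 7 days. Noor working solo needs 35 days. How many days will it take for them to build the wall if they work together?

35/6 days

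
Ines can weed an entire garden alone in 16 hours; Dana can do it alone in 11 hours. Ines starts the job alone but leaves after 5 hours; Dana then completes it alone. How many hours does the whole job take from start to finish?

201/16 hours

In 5 hours Ines does 5/16 of the job, leaving 11/16.
Dana works at 1/11 per hour, so finishing takes 11/16 ÷ 1/11 = 121/16 hours.
Total time = 5 + 121/16 = 201/16 hours.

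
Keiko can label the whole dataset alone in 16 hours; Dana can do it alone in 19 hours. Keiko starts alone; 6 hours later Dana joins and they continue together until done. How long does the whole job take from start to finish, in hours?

In 6 hours Keiko does 6/16 = 3/8 of the job, leaving 5/8.
Keiko and Dana together work at 35/304 per hour, so finishing takes 5/8 ÷ 35/304 = 38/7 hours.
Total time = 6 + 38/7 = 80/7 hours.

80/7 hours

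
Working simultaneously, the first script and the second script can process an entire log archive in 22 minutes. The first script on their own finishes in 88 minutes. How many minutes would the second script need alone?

88/3 minutes

Combined rate is 1/22 per minute.
Known contribution: 1/88 per minute.
So the second script's rate is 1/22 − 1/88 = 3/88, meaning 88/3 minutes alone.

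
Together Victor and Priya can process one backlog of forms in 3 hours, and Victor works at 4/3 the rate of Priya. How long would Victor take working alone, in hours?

21/4 hours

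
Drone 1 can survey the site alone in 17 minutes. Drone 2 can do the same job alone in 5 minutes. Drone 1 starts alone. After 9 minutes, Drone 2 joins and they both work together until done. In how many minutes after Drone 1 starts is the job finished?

119/11 minutes

In the first 9 minutes Drone 1 alone does 9/17 of the job, leaving 8/17.
Once everyone is working, combined rate: 1/17 + 1/5 = (5 + 17)/85 = 22/85 per minute.
Remaining 8/17 at 22/85 per minute takes 20/11 minutes.
Total from the start = 9 + 20/11 = 119/11 minutes.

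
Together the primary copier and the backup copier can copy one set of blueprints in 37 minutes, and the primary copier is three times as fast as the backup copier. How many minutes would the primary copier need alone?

Let the backup copier's rate be r; then the primary copier's rate is 3r, so together (3 + 1)r = 4r = 1/37.
Thus r = 1/148 per minute.
The backup copier alone: 148 minutes; the primary copier alone: 148/3 minutes.

148/3 minutes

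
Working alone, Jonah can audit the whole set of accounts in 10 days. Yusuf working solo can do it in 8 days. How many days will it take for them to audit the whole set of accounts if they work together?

With two workers the combined time is the product over the sum: 10·8/(10+8) = 80/18 = 40/9 days.

40/9 days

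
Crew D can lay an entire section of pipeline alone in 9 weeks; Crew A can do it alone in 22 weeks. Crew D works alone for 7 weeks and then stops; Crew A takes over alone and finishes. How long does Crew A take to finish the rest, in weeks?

44/9 weeks

In 7 weeks Crew D does 7/9 of the job, leaving 2/9.
Crew A works at 1/22 per week, so finishing takes 2/9 ÷ 1/22 = 44/9 weeks.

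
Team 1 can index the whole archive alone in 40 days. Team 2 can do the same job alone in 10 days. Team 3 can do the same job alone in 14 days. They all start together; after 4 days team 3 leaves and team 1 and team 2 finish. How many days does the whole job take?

40/7 days

In the first 4 days the combined rate is 11/56, so 11/14 of the job is done, leaving 3/14.
After team 3 leaves the rate is 1/8 per day; the remaining 3/14 takes 12/7 days.
Total = 4 + 12/7 = 40/7 days.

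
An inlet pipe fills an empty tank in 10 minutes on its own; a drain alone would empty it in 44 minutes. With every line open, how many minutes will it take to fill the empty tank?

220/17 minutes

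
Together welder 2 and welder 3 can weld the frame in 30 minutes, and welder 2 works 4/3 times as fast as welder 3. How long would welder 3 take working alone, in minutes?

70 minutes

Let welder 3's rate be r; then welder 2's rate is (4/3)r, so together (4/3 + 1)r = (7/3)r = 1/30.
Thus r = 1/70 per minute.
Welder 3 alone: 70 minutes; welder 2 alone: 105/2 minutes.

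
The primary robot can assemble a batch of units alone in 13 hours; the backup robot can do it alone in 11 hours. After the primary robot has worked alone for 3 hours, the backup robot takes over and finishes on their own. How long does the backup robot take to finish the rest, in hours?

110/13 hours

In 3 hours the primary robot does 3/13 of the job, leaving 10/13.
The backup robot works at 1/11 per hour, so finishing takes 10/13 ÷ 1/11 = 110/13 hours.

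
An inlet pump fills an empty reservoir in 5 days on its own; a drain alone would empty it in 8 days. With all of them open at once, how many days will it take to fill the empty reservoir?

Net rate = 1/5 − 1/8 = (8 − 5)/40 = 3/40 per day.
Filling time = 1 ÷ (3/40) = 40/3 days.

40/3 days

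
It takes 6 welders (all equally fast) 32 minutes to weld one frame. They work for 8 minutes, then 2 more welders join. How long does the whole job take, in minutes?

26 minutes

One welder does 1/192 of the job per minute.
After 8 minutes with 6 welders, 1/4 is done (3/4 left).
With 8 welders the rate is 8/192 = 1/24, so the rest takes 3/4 ÷ 1/24 = 18 minutes.
Total = 8 + 18 = 26 minutes.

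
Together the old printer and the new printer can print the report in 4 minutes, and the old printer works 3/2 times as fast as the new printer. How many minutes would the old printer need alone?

Let the new printer's rate be r; then the old printer's rate is (3/2)r, so together (3/2 + 1)r = (5/2)r = 1/4.
Thus r = 1/10 per minute.
The new printer alone: 10 minutes; the old printer alone: 20/3 minutes.

20/3 minutes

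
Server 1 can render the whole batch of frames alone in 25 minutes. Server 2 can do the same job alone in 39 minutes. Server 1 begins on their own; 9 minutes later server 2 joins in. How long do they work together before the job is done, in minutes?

In the first 9 minutes server 1 alone does 9/25 of the job, leaving 16/25.
Once everyone is working, combined rate: 1/25 + 1/39 = (39 + 25)/975 = 64/975 per minute.
Remaining 16/25 at 64/975 per minute takes 39/4 minutes.

39/4 minutes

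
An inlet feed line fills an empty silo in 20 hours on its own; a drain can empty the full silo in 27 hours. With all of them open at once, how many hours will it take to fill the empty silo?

540/7 hours

Net rate = 1/20 − 1/27 = (27 − 20)/540 = 7/540 per hour.
Filling time = 1 ÷ (7/540) = 540/7 hours.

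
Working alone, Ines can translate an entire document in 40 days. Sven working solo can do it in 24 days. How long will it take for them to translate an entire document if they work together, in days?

Combined rate: 1/40 + 1/24 = (3 + 5)/120 = 8/120 = 1/15 per day.
Time = 1 ÷ (1/15) = 15 days.

15 days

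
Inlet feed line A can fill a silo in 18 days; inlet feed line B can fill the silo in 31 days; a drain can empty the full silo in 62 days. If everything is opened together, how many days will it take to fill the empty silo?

279/20 days

Net rate = 1/18 + 1/31 − 1/62 = (31 + 18 − 9)/558 = 40/558 = 20/279 per day.
Filling time = 1 ÷ (20/279) = 279/20 days.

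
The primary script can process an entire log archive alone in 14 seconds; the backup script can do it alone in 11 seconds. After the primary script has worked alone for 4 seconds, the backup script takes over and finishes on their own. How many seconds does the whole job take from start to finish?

In 4 seconds the primary script does 4/14 = 2/7 of the job, leaving 5/7.
The backup script works at 1/11 per second, so finishing takes 5/7 ÷ 1/11 = 55/7 seconds.
Total time = 4 + 55/7 = 83/7 seconds.

83/7 seconds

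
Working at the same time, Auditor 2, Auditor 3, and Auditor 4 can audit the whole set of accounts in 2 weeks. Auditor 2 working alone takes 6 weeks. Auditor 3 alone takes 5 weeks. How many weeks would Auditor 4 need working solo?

15/2 weeks

Combined rate is 1/2 per week.
Known contribution: 1/6 + 1/5 = (5 + 6)/30 = 11/30 per week.
So Auditor 4's rate is 1/2 − 11/30 = 2/15, meaning 15/2 weeks alone.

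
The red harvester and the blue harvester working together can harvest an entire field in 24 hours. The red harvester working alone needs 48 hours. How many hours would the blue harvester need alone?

Combined rate is 1/24 per hour.
Known contribution: 1/48 per hour.
So the blue harvester's rate is 1/24 − 1/48 = 1/48, meaning 48 hours alone.

48 hours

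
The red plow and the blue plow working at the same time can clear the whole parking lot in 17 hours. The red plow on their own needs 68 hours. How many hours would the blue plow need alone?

Combined rate is 1/17 per hour.
Known contribution: 1/68 per hour.
So the blue plow's rate is 1/17 − 1/68 = 3/68, meaning 68/3 hours alone.

68/3 hours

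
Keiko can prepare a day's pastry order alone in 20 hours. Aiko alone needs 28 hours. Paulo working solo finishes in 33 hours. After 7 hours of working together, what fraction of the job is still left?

Combined rate: 1/20 + 1/28 + 1/33 = (231 + 165 + 140)/4620 = 536/4620 = 134/1155 per hour.
In 7 hours they complete 7·134/1155 = 134/165 of the job.
So 31/165 remains.

31/165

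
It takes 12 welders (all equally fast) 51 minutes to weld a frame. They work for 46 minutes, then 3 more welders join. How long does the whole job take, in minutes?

One welder does 1/612 of the job per minute.
After 46 minutes with 12 welders, 46/51 is done (5/51 left).
With 15 welders the rate is 15/612 = 5/204, so the rest takes 5/51 ÷ 5/204 = 4 minutes.
Total = 46 + 4 = 50 minutes.

50 minutes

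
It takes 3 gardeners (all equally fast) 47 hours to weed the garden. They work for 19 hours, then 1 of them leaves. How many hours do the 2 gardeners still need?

One gardener does 1/141 of the job per hour.
After 19 hours with 3 gardeners, 19/47 is done (28/47 left).
With 2 gardeners the rate is 2/141, so the rest takes 28/47 ÷ 2/141 = 42 hours.

42 hours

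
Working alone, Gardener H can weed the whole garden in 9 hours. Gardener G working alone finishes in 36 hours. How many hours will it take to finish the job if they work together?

36/5 hours

Combined rate: 1/9 + 1/36 = (4 + 1)/36 = 5/36 per hour.
Time = 1 ÷ (5/36) = 36/5 hours.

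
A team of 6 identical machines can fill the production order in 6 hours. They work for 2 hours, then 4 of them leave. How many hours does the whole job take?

One machine does 1/36 of the job per hour.
After 2 hours with 6 machines, 1/3 is done (2/3 left).
With 2 machines the rate is 2/36 = 1/18, so the rest takes 2/3 ÷ 1/18 = 12 hours.
Total = 2 + 12 = 14 hours.

14 hours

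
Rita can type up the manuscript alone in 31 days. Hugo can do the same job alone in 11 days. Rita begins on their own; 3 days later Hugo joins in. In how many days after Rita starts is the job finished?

In the first 3 days Rita alone does 3/31 of the job, leaving 28/31.
Once everyone is working, combined rate: 1/31 + 1/11 = (11 + 31)/341 = 42/341 per day.
Remaining 28/31 at 42/341 per day takes 22/3 days.
Total from the start = 3 + 22/3 = 31/3 days.

31/3 days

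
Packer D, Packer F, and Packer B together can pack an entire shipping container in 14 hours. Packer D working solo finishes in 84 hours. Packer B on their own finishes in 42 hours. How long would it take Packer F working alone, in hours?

Combined rate is 1/14 per hour.
Known contribution: 1/84 + 1/42 = (1 + 2)/84 = 3/84 = 1/28 per hour.
So Packer F's rate is 1/14 − 1/28 = 1/28, meaning 28 hours alone.

28 hours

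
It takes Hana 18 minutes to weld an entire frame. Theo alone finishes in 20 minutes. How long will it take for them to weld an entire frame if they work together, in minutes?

180/19 minutes

Combined rate: 1/18 + 1/20 = (10 + 9)/180 = 19/180 per minute.
Time = 1 ÷ (19/180) = 180/19 minutes.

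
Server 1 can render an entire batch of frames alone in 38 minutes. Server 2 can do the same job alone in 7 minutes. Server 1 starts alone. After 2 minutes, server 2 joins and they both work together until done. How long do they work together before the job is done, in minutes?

28/5 minutes

In the first 2 minutes server 1 alone does 2/38 = 1/19 of the job, leaving 18/19.
Once everyone is working, combined rate: 1/38 + 1/7 = (7 + 38)/266 = 45/266 per minute.
Remaining 18/19 at 45/266 per minute takes 28/5 minutes.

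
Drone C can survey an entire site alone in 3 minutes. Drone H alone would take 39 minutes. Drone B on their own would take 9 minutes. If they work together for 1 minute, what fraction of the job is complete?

55/117

Combined rate: 1/3 + 1/39 + 1/9 = (39 + 3 + 13)/117 = 55/117 per minute.
In 1 minute they complete 1·55/117 = 55/117 of the job.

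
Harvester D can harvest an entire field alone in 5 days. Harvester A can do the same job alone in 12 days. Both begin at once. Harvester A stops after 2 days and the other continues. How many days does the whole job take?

In the first 2 days the combined rate is 17/60, so 17/30 of the job is done, leaving 13/30.
After harvester A leaves the rate is 1/5 per day; the remaining 13/30 takes 13/6 days.
Total = 2 + 13/6 = 25/6 days.

25/6 days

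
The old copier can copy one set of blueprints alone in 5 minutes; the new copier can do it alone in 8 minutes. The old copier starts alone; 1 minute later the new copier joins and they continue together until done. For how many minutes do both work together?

32/13 minutes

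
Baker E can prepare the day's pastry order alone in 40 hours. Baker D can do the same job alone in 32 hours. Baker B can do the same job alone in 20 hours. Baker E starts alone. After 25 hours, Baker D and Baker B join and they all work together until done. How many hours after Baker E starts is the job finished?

In the first 25 hours Baker E alone does 25/40 = 5/8 of the job, leaving 3/8.
Once everyone is working, combined rate: 1/40 + 1/32 + 1/20 = (4 + 5 + 8)/160 = 17/160 per hour.
Remaining 3/8 at 17/160 per hour takes 60/17 hours.
Total from the start = 25 + 60/17 = 485/17 hours.

485/17 hours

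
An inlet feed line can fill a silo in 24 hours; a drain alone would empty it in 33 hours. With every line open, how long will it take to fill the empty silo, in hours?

Net rate = 1/24 − 1/33 = (11 − 8)/264 = 3/264 = 1/88 per hour.
Filling time = 1 ÷ (1/88) = 88 hours.

88 hours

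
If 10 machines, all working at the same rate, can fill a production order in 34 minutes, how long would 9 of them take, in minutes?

340/9 minutes

Total work is 10·34 = 340 machine-minutes.
With 9 machines: 340/9 minutes.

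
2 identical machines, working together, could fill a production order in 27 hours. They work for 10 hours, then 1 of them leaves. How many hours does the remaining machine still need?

One machine does 1/54 of the job per hour.
After 10 hours with 2 machines, 10/27 is done (17/27 left).
With 1 machine the rate is 1/54, so the rest takes 17/27 ÷ 1/54 = 34 hours.

34 hours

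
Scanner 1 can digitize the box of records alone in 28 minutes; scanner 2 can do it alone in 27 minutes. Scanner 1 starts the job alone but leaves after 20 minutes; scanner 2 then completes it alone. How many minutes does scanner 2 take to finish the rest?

54/7 minutes

In 20 minutes scanner 1 does 20/28 = 5/7 of the job, leaving 2/7.
Scanner 2 works at 1/27 per minute, so finishing takes 2/7 ÷ 1/27 = 54/7 minutes.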